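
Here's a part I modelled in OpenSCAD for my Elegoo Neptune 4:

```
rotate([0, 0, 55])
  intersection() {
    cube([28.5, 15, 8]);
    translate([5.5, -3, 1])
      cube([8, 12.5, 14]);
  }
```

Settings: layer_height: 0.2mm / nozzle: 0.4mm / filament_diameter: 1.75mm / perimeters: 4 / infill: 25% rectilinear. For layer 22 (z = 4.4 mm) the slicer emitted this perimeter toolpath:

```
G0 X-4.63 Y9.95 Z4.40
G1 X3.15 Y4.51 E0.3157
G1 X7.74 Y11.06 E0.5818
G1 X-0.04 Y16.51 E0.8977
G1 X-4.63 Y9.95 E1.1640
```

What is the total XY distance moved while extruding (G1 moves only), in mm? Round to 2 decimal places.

Sum the Euclidean lengths of each G1 segment: total = 35.00 mm.

35.00 mm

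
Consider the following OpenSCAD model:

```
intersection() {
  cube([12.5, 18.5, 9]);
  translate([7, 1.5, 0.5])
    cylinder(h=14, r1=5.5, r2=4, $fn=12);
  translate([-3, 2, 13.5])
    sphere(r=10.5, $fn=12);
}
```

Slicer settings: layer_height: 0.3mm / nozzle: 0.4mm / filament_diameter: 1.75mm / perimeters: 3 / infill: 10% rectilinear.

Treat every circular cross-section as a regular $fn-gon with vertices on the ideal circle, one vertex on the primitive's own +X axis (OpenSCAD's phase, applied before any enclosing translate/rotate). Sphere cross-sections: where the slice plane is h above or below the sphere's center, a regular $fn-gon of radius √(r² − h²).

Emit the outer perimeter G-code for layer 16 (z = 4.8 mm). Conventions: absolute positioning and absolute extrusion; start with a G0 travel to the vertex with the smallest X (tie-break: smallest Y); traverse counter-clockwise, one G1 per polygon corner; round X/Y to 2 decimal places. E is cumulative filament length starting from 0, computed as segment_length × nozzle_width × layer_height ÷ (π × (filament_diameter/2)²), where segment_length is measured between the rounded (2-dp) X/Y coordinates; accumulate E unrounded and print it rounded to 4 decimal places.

G0 X1.96 Y1.50 Z4.80
G1 X2.35 Y0.04 E0.0754
G1 X2.88 Y2.00 E0.1767
G1 X2.49 Y3.46 E0.2521
G1 X1.96 Y1.50 E0.3534

At z = 4.8 mm: the 12.5×18.5 cube contributes its full rectangle; the cone at (7, 1.5): at t=0.307 of its height the radius interpolates to r₁+(r₂−r₁)t = 5.039, giving a regular 12-gon of that circumradius; the r=10.5 sphere at (-3, 2) slices to a regular 12-gon of circumradius 5.879 (√(r²−h²) with h=8.7 from center); After intersecting: the cone at (7, 1.5) partially overlaps the 12.5×18.5 cube; clipping to the common part keeps 52.61 mm²; the r=10.5 sphere at (-3, 2) partially overlaps the running intersection; clipping to the common part keeps 1.54 mm² — 1 connected region. The outline is a single polygon with 4 vertices. Extrusion per mm of travel: 0.4 × 0.3 / (π × 0.875²) = 0.049890. Accumulating E over each segment gives final E = 0.3534.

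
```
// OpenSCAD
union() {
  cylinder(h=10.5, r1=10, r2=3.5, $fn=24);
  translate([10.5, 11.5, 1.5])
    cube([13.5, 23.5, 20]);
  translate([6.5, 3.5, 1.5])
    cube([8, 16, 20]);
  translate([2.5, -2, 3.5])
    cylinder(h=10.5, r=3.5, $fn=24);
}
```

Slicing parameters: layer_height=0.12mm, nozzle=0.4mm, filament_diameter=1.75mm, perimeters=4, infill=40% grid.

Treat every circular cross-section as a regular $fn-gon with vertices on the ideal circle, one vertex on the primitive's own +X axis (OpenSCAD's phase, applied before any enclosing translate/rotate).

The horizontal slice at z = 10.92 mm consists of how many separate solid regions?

2

At z = 10.92 mm: the cone is not intersected at this z (z outside [0, 10.5]); the cube at (10.5, 11.5) (footprint 13.5×23.5) is included at this height; the cube at (6.5, 3.5) (footprint 8×16) is included at this height; the r=3.5 cylinder at (2.5, -2) contributes a regular 24-gon of circumradius 3.5; Combining (union): the regions partially overlap (shared area 32.00 mm²), so overlapping operands fuse into one piece — 2 connected regions. The result has 2 disconnected regions.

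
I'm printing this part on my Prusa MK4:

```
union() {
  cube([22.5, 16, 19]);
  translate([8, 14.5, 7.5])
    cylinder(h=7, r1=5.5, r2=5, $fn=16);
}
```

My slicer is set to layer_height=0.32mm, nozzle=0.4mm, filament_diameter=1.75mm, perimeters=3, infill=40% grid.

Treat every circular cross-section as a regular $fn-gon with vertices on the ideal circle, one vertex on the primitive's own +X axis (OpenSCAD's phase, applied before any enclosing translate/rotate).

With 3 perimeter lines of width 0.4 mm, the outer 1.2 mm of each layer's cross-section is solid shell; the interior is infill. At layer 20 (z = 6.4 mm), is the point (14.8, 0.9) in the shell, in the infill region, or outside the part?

At z = 6.4 mm: the cube (footprint 22.5×16) is included at this height; the cone at (8, 14.5) is not intersected at this z (z outside [7.5, 14.5]); Taking the union: only the 22.5×16 cube is present, so the union is just that shape — 1 connected region. Overall, the cross-section is a single solid region. The nearest boundary edge runs (0.00, 0.00)→(22.50, 0.00); distance from the point to it = 0.90 mm. The point is inside the cross-section, 0.90 mm from the nearest boundary — within the 1.2 mm shell band (3 × 0.4).

shell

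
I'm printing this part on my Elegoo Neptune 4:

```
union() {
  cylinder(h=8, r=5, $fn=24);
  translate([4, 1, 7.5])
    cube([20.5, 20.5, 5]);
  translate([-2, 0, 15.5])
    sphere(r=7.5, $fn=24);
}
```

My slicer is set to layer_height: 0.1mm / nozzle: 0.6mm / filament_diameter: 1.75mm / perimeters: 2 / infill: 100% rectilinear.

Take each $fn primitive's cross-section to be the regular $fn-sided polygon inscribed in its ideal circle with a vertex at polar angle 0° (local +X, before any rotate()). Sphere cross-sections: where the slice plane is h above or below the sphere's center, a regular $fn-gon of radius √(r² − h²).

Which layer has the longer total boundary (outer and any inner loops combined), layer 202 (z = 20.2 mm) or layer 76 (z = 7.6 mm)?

Layer 202 (z = 20.2): the cylinder is absent (z outside [0, 8]); the cube at (4, 1) does not reach this height (z outside [7.5, 12.5]); the sphere at (-2, 0): section is a regular 24-gon, circumradius = √(r²−h²) = √(7.5²−4.7²) = 5.845 (perimeter = 2·24·5.845·sin(180°/24) = 36.62 mm); Combining (union): only the r=7.5 sphere at (-2, 0) is present, so the union is just that shape — boundary = 36.62 mm. So its perimeter = 36.62 mm. Layer 76 (z = 7.6): the cylinder: section is a regular 24-gon, circumradius r=5 (perimeter = 2·24·5.000·sin(180°/24) = 31.33 mm); the cube at (4, 1) (footprint 20.5×20.5) is included at this height (perimeter 82.00 mm); the sphere at (-2, 0) is not intersected at this z (|z−center|=7.900 > r=7.5); Merging all regions: the regions partially overlap (shared area 1.02 mm²), so the edge portions inside another operand are dropped and the merged outline is re-measured after clipping — boundary = 108.38 mm. So its perimeter = 108.38 mm. Layer 76 is larger (108.38 vs 36.62 mm).

layer 76 (z = 7.6 mm)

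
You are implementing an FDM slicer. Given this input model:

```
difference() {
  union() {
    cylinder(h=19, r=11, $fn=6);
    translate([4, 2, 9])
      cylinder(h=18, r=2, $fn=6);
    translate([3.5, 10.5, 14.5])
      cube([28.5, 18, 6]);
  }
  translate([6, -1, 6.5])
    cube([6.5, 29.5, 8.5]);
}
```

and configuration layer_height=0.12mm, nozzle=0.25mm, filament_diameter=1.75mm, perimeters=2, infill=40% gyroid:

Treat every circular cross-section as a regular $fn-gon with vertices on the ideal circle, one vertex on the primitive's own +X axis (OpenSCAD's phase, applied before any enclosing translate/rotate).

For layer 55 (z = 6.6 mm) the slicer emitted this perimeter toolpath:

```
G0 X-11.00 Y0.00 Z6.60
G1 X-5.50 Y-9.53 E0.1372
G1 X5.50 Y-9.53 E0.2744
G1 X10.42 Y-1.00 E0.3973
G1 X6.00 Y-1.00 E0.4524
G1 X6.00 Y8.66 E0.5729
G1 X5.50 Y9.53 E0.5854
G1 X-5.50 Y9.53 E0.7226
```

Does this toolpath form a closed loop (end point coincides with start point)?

no

Start point (G0): (-11.00, 0.00). End point (last G1): the path does not return to the start — open.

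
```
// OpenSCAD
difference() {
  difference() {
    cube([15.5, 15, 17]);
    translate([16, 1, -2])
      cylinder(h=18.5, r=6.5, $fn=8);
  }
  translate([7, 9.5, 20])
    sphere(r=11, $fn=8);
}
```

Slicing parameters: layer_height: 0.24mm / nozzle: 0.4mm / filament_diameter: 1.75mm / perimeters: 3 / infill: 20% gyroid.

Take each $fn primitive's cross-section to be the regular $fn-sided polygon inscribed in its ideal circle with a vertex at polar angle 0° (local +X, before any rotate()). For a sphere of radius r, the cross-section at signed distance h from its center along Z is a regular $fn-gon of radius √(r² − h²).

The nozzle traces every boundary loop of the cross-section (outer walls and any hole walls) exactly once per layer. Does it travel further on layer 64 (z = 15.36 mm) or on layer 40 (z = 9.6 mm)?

layer 40 (z = 9.6 mm)

Layer 64 (z = 15.36): the cube (footprint 15.5×15) is included at this height (perimeter 61.00 mm); the cylinder at (16, 1): section is a regular 8-gon, circumradius r=6.5 (perimeter = 2·8·6.500·sin(180°/8) = 39.80 mm); Taking the first minus the rest: starting from the 15.5×15 cube, the r=6.5 cylinder at (16, 1) partially overlaps it — only the 32.47 mm² overlap (of its 119.50 mm²) is removed, clipping the outline — boundary = 58.61 mm; the r=11 sphere at (7, 9.5) contributes a regular 8-gon of circumradius √(11²−4.64²) = 9.973 (perimeter = 2·8·9.973·sin(180°/8) = 61.07 mm); After the difference (first − rest): starting from the result so far, the r=11 sphere at (7, 9.5) partially overlaps it — only the 191.59 mm² overlap (of its 281.34 mm²) is removed, clipping the outline — boundary = 23.56 mm. So its perimeter = 23.56 mm. Layer 40 (z = 9.6): the cube (footprint 15.5×15) is included at this height (perimeter 61.00 mm); the cylinder at (16, 1): section is a regular 8-gon, circumradius r=6.5 (perimeter = 2·8·6.500·sin(180°/8) = 39.80 mm); Taking the first minus the rest: starting from the 15.5×15 cube, the r=6.5 cylinder at (16, 1) partially overlaps it — only the 32.47 mm² overlap (of its 119.50 mm²) is removed, clipping the outline — boundary = 58.61 mm; the r=11 sphere at (7, 9.5) contributes a regular 8-gon of circumradius √(11²−10.4²) = 3.583 (perimeter = 2·8·3.583·sin(180°/8) = 21.94 mm); After the difference (first − rest): starting from the result so far, the r=11 sphere at (7, 9.5) lies wholly inside it (removes its full 36.32 mm² and its 21.94 mm outline becomes a hole wall) — boundary (outer + 1 inner loop) = 80.55 mm. So its perimeter = 80.55 mm. Layer 40 is larger (80.55 vs 23.56 mm).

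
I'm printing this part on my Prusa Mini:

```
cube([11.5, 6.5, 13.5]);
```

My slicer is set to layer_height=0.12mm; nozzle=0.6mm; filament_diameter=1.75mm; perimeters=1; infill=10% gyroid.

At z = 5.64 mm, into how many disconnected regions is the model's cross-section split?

At z = 5.64 mm: the cube is present — its section is the full 11.5×6.5 rectangle. The result has 1 disconnected region.

1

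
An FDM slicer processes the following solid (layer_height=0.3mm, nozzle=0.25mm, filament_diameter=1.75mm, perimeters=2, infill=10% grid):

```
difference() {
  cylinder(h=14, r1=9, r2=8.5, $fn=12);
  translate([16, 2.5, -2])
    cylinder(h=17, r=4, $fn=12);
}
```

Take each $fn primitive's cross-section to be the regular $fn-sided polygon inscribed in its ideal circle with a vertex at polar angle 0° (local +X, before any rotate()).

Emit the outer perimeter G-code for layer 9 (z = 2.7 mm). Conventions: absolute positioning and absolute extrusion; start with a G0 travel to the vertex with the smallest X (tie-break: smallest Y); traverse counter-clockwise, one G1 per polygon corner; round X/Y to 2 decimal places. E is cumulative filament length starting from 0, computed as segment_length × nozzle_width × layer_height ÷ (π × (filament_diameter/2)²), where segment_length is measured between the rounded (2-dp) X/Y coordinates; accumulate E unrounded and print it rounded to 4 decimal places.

G0 X-8.90 Y0.00 Z2.70
G1 X-7.71 Y-4.45 E0.1436
G1 X-4.45 Y-7.71 E0.2874
G1 X0.00 Y-8.90 E0.4310
G1 X4.45 Y-7.71 E0.5747
G1 X7.71 Y-4.45 E0.7184
G1 X8.90 Y0.00 E0.8620
G1 X7.71 Y4.45 E1.0057
G1 X4.45 Y7.71 E1.1494
G1 X0.00 Y8.90 E1.2931
G1 X-4.45 Y7.71 E1.4367
G1 X-7.71 Y4.45 E1.5805
G1 X-8.90 Y0.00 E1.7241

At z = 2.7 mm: the cone: at t=0.193 of its height the radius interpolates to r₁+(r₂−r₁)t = 8.904, giving a regular 12-gon of that circumradius; the r=4 cylinder at (16, 2.5) gives a regular 12-gon of circumradius 4 (constant along its height); After the difference (first − rest): starting from the cone, the r=4 cylinder at (16, 2.5) misses the remaining region (no effect) — 1 connected region. The outline is a single polygon with 12 vertices. Extrusion per mm of travel: 0.25 × 0.3 / (π × 0.875²) = 0.031181. Accumulating E over each segment gives final E = 1.7241.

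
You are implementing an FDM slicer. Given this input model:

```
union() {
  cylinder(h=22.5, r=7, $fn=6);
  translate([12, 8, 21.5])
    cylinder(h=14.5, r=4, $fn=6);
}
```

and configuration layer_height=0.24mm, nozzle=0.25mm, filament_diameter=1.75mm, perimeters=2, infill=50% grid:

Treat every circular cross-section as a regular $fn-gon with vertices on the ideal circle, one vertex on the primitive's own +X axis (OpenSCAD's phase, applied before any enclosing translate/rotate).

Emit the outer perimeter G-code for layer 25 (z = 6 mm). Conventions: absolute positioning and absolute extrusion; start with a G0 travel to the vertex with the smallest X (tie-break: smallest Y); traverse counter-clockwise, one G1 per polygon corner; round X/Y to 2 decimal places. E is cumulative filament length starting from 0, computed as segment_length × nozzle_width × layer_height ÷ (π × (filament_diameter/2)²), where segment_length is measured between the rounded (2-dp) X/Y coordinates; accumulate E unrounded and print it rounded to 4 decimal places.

G0 X-7.00 Y0.00 Z6.00
G1 X-3.50 Y-6.06 E0.1746
G1 X3.50 Y-6.06 E0.3492
G1 X7.00 Y0.00 E0.5238
G1 X3.50 Y6.06 E0.6983
G1 X-3.50 Y6.06 E0.8729
G1 X-7.00 Y0.00 E1.0475

At z = 6 mm: the r=7 cylinder gives a regular 6-gon of circumradius 7 (constant along its height); the cylinder at (12, 8) is absent (z outside [21.5, 36]); Combining (union): only the r=7 cylinder is present, so the union is just that shape — 1 connected region. The outline is a single polygon with 6 vertices. Extrusion per mm of travel: 0.25 × 0.24 / (π × 0.875²) = 0.024945. Accumulating E over each segment gives final E = 1.0475.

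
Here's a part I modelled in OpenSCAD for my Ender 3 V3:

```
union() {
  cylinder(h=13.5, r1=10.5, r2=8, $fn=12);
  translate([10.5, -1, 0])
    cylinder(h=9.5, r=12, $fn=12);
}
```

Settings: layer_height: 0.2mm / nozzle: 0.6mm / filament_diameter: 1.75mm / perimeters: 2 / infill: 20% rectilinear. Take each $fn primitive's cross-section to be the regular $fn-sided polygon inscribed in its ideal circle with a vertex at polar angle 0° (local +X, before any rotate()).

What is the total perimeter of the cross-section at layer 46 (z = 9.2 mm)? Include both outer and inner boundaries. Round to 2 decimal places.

88.01 mm

At z = 9.2 mm: the cone (r1=10.5→r2=8) has section circumradius 8.796 here — a regular 12-gon (perimeter = 2·12·8.796·sin(180°/12) = 54.64 mm); the r=12 cylinder at (10.5, -1) contributes a regular 12-gon of circumradius 12 (perimeter = 2·12·12.000·sin(180°/12) = 74.54 mm); Merging all regions: the regions partially overlap (shared area 116.99 mm²), so the edge portions inside another operand are dropped and the merged outline is re-measured after clipping — boundary = 88.01 mm. Overall, the cross-section is a single solid region. Total boundary length (outer) = 88.01 mm.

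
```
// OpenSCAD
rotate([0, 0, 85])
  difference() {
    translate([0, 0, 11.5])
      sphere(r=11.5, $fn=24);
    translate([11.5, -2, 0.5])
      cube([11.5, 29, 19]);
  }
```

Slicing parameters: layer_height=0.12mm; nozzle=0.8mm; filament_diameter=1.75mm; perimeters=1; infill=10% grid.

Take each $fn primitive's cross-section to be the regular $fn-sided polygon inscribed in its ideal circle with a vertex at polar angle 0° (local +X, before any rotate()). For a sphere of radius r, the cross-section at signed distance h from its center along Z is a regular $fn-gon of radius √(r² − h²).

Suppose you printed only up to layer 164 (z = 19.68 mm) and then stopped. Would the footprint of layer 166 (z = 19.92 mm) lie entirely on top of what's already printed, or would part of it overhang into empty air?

entirely on top

Compare the two slices. At z = 19.68: the r=11.5 sphere contributes a regular 24-gon of circumradius √(11.5²−8.18²) = 8.083 (area = (24/2)·8.083²·sin(360°/24) = 202.93 mm²); the cube at (11.5, -2) is absent (z outside [0.5, 19.5]); Subtracting the remaining from the first: none of the subtracted shapes is present at this height, so the r=11.5 sphere is unchanged — area = 202.93 mm²; (rotated 85° about Z; rotation is an isometry so areas/perimeters/island counts are preserved). At z = 19.92: the r=11.5 sphere slices to a regular 24-gon of circumradius 7.833 (√(r²−h²) with h=8.42 from center) (area = (24/2)·7.833²·sin(360°/24) = 190.55 mm²); the cube at (11.5, -2) does not reach this height (z outside [0.5, 19.5]); Subtracting the remaining from the first: none of the subtracted shapes is present at this height, so the r=11.5 sphere is unchanged — area = 190.55 mm²; (rotated 85° about Z; rotation is an isometry so areas/perimeters/island counts are preserved). Checking containment: the cross-section at z = 19.92 is a subset of the cross-section at z = 19.68.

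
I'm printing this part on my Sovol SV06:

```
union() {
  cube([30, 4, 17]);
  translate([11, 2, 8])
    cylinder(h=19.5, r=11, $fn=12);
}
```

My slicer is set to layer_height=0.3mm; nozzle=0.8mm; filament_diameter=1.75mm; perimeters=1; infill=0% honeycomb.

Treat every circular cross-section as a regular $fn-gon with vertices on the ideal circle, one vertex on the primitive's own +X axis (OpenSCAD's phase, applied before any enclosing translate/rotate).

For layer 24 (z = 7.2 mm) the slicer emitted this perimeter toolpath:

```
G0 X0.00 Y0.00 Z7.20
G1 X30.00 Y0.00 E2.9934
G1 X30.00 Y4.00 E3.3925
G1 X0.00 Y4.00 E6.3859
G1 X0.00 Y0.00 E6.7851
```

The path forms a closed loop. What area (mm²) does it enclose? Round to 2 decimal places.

Apply the shoelace formula to the sequence of (X, Y) vertices; enclosed area = 120.00 mm².

120.00 mm²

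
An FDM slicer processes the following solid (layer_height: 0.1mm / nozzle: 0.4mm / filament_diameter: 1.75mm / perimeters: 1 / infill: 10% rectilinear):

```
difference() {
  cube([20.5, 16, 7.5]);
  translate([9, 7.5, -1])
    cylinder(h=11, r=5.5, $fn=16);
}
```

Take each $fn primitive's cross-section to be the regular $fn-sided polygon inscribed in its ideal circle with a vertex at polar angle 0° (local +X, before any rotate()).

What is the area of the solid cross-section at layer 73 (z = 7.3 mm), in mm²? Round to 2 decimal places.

At z = 7.3 mm: the cube (footprint 20.5×16) is included at this height (area 328.00 mm²); the r=5.5 cylinder at (9, 7.5) gives a regular 16-gon of circumradius 5.5 (constant along its height) (area = (16/2)·5.500²·sin(360°/16) = 92.61 mm²); After the difference (first − rest): starting from the 20.5×16 cube (328.00 mm²), the r=5.5 cylinder at (9, 7.5) lies wholly inside it (removes its full 92.61 mm² and its 34.34 mm outline becomes a hole wall) — area = 235.39 mm². Overall, the cross-section is one region with 1 hole. Net area = 235.39 mm².

235.39 mm²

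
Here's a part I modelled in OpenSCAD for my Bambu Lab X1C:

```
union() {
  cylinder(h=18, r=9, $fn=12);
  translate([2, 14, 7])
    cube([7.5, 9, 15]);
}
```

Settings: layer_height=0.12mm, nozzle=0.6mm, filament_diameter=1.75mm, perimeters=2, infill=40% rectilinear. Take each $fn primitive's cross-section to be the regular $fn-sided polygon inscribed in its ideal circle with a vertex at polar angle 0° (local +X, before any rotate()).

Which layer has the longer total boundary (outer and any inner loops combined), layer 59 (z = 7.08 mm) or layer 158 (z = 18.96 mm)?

Layer 59 (z = 7.08): the cylinder: section is a regular 12-gon, circumradius r=9 (perimeter = 2·12·9.000·sin(180°/12) = 55.90 mm); the cube at (2, 14) (footprint 7.5×9) is included at this height (perimeter 33.00 mm); Merging all regions: the 2 present regions are separate (no shared area or edge), so areas and boundary lengths simply add and each stays a separate island — boundary = 88.90 mm. So its perimeter = 88.90 mm. Layer 158 (z = 18.96): the cylinder is not intersected at this z (z outside [0, 18]); the cube at (2, 14) (footprint 7.5×9) is included at this height (perimeter 33.00 mm); Merging all regions: only the 7.5×9 cube at (2, 14) is present, so the union is just that shape — boundary = 33.00 mm. So its perimeter = 33.00 mm. Layer 59 is larger (88.90 vs 33.00 mm).

layer 59 (z = 7.08 mm)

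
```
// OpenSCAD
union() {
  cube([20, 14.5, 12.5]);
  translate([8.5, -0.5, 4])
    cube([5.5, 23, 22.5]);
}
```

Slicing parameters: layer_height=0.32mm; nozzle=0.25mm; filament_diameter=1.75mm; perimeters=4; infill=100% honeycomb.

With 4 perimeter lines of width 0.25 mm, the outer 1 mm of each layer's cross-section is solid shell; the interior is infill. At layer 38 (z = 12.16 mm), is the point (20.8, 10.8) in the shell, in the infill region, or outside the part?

outside

At z = 12.16 mm: the 20×14.5 cube contributes its full rectangle; the cube at (8.5, -0.5) is present — its section is the full 5.5×23 rectangle; Merging all regions: the regions partially overlap (shared area 79.75 mm²), so overlapping operands fuse into one piece — 1 connected region. Overall, the cross-section is a single solid region. The nearest boundary edge runs (20.00, 14.50)→(20.00, 0.00); distance from the point to it = 0.80 mm. The point is not inside any of the regions above, so it lies outside the cross-section (0.80 mm from the nearest boundary).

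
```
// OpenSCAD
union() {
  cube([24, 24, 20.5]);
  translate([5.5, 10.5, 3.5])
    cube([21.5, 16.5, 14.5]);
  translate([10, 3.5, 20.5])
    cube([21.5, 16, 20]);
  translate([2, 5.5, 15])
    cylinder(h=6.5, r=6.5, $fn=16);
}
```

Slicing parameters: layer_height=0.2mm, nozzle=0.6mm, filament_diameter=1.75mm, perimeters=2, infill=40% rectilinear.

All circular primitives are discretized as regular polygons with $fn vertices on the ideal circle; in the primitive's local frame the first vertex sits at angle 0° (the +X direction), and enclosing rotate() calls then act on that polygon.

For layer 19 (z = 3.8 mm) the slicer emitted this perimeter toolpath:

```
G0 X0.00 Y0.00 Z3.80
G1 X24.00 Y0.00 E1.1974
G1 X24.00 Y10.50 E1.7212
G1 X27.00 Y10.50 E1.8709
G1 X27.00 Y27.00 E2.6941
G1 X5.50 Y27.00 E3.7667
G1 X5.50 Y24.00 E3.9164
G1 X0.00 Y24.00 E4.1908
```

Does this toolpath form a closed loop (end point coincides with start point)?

no

Start point (G0): (0.00, 0.00). End point (last G1): the path does not return to the start — open.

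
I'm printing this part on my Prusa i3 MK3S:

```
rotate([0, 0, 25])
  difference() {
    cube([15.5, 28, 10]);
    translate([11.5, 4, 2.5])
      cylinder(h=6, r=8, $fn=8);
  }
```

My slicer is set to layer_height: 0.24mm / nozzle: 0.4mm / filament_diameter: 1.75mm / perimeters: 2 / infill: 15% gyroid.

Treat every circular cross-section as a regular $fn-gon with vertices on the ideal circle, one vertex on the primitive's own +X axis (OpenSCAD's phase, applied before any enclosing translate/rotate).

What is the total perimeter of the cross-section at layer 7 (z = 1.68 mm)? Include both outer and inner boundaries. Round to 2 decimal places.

87.00 mm

At z = 1.68 mm: the 15.5×28 cube contributes its full rectangle (perimeter 87.00 mm); the cylinder at (11.5, 4) does not reach this height (z outside [2.5, 8.5]); Taking the first minus the rest: none of the subtracted shapes is present at this height, so the 15.5×28 cube is unchanged — boundary = 87.00 mm; (rotated 25° about Z; rotation is an isometry so areas/perimeters/island counts are preserved). Overall, the cross-section is a single solid region. Total boundary length (outer) = 87.00 mm.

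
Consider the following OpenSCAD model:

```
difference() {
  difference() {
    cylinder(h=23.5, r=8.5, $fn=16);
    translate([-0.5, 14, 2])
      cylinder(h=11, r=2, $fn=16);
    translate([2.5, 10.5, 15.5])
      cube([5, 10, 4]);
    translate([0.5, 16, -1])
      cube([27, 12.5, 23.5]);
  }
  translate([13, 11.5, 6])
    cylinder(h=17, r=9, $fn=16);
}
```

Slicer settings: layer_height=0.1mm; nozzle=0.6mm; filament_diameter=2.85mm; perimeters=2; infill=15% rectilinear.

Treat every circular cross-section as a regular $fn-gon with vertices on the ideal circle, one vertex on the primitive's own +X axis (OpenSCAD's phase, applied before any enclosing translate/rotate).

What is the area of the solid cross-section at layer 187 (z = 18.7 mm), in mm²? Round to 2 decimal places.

At z = 18.7 mm: the r=8.5 cylinder gives a regular 16-gon of circumradius 8.5 (constant along its height) (area = (16/2)·8.500²·sin(360°/16) = 221.19 mm²); the cylinder at (-0.5, 14) is not intersected at this z (z outside [2, 13]); the cube at (2.5, 10.5) is present — its section is the full 5×10 rectangle (area 50.00 mm²); the cube at (0.5, 16) is present — its section is the full 27×12.5 rectangle (area 337.50 mm²); After the difference (first − rest): starting from the r=8.5 cylinder (221.19 mm²), the 5×10 cube at (2.5, 10.5) misses the remaining region (no effect); the 27×12.5 cube at (0.5, 16) misses the remaining region (no effect) — area = 221.19 mm²; the r=9 cylinder at (13, 11.5) contributes a regular 16-gon of circumradius 9 (area = (16/2)·9.000²·sin(360°/16) = 247.98 mm²); Subtracting the remaining from the first: starting from the result so far (221.19 mm²), the r=9 cylinder at (13, 11.5) misses the remaining region (no effect) — area = 221.19 mm². Overall, the cross-section is a single solid region. Net area = 221.19 mm².

221.19 mm²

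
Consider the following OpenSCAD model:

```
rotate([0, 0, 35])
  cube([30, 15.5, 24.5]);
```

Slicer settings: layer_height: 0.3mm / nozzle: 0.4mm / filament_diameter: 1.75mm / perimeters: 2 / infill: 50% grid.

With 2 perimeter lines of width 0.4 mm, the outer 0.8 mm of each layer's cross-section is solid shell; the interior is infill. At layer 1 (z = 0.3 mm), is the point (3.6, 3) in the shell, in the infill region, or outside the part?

shell

At z = 0.3 mm: the 30×15.5 cube contributes its full rectangle; (rotated 35° about Z; rotation is an isometry so areas/perimeters/island counts are preserved). Overall, the cross-section is a single solid region. Undo the 35° rotation: the query point maps to (4.670, 0.393) in the un-rotated model frame. The nearest boundary edge runs (0.00, 0.00)→(30.00, 0.00); distance from the point to it = 0.39 mm. The point is inside the cross-section, 0.39 mm from the nearest boundary — within the 0.8 mm shell band (2 × 0.4).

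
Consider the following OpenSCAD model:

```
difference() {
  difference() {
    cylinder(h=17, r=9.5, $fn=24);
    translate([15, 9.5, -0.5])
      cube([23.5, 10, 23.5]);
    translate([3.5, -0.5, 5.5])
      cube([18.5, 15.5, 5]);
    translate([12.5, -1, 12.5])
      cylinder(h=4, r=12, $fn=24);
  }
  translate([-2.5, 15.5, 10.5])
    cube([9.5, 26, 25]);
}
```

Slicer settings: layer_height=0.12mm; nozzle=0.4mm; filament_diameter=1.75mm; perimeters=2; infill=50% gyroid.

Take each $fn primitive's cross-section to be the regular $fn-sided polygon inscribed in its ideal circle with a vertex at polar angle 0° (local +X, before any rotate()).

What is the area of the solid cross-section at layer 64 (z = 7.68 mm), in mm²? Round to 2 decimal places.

239.53 mm²

At z = 7.68 mm: the cylinder: section is a regular 24-gon, circumradius r=9.5 (area = (24/2)·9.500²·sin(360°/24) = 280.30 mm²); the 23.5×10 cube at (15, 9.5) contributes its full rectangle (area 235.00 mm²); the cube at (3.5, -0.5) is present — its section is the full 18.5×15.5 rectangle (area 286.75 mm²); the cylinder at (12.5, -1) does not reach this height (z outside [12.5, 16.5]); After the difference (first − rest): starting from the r=9.5 cylinder (280.30 mm²), the 23.5×10 cube at (15, 9.5) misses the remaining region (no effect); the 18.5×15.5 cube at (3.5, -0.5) partially overlaps it — only the 40.77 mm² overlap (of its 286.75 mm²) is removed, clipping the outline — area = 239.53 mm²; the cube at (-2.5, 15.5) is not intersected at this z (z outside [10.5, 35.5]); After the difference (first − rest): none of the subtracted shapes is present at this height, so that combined region is unchanged — area = 239.53 mm². Overall, the cross-section is a single solid region. Net area = 239.53 mm².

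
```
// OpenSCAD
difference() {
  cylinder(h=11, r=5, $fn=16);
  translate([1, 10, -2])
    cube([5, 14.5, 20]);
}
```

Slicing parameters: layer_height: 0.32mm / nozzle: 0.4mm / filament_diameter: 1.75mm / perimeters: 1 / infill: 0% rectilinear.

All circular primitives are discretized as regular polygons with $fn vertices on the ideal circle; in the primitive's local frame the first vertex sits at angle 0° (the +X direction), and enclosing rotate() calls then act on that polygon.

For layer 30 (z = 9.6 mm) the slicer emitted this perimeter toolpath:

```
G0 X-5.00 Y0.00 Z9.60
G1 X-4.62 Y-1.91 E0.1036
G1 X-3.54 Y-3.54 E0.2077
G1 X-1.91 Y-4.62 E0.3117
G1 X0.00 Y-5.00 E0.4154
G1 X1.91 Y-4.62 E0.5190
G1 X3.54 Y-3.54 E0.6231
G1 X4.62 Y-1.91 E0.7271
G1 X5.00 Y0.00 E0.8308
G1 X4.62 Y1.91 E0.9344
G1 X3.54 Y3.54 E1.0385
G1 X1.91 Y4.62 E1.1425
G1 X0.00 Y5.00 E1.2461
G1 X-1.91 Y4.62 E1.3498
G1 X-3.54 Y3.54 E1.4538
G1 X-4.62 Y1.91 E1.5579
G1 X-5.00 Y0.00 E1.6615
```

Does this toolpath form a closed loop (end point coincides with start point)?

yes

Start point (G0): (-5.00, 0.00). End point (last G1): the path returns to the start — closed.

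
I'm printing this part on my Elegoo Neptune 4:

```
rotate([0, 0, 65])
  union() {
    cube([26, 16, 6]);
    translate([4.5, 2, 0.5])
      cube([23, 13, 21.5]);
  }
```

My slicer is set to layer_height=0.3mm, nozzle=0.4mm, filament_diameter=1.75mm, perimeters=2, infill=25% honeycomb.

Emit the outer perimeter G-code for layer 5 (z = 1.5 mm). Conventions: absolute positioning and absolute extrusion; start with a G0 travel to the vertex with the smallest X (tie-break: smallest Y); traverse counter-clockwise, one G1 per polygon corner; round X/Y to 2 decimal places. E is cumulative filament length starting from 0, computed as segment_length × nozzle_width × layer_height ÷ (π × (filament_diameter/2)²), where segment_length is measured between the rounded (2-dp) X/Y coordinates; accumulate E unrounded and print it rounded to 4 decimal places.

G0 X-14.50 Y6.76 Z1.50
G1 X0.00 Y0.00 E0.7982
G1 X10.99 Y23.56 E2.0952
G1 X9.18 Y24.41 E2.1949
G1 X9.81 Y25.77 E2.2697
G1 X-1.97 Y31.26 E2.9181
G1 X-2.61 Y29.90 E2.9931
G1 X-3.51 Y30.33 E3.0429
G1 X-14.50 Y6.76 E4.3403

At z = 1.5 mm: the cube is present — its section is the full 26×16 rectangle; the cube at (4.5, 2) (footprint 23×13) is included at this height; Combining (union): the regions partially overlap (shared area 279.50 mm²), so overlapping operands fuse into one piece — 1 connected region; (whole slice rotated 65° about Z — lengths, areas and connectivity unchanged). The outline is a single polygon with 8 vertices. Extrusion per mm of travel: 0.4 × 0.3 / (π × 0.875²) = 0.049890. Accumulating E over each segment gives final E = 4.3403.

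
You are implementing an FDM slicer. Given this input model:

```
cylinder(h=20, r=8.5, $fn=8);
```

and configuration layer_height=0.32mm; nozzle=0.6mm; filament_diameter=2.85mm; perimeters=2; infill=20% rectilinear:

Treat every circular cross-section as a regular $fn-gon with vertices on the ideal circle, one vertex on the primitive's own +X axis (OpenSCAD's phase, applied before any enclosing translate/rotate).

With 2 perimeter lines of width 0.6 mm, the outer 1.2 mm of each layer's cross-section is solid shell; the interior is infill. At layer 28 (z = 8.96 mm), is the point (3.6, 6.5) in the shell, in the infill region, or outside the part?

shell

At z = 8.96 mm: the r=8.5 cylinder contributes a regular 8-gon of circumradius 8.5. Overall, the cross-section is a single solid region. The nearest boundary edge runs (6.01, 6.01)→(0.00, 8.50); distance from the point to it = 0.47 mm. The point is inside the cross-section, 0.47 mm from the nearest boundary — within the 1.2 mm shell band (2 × 0.6).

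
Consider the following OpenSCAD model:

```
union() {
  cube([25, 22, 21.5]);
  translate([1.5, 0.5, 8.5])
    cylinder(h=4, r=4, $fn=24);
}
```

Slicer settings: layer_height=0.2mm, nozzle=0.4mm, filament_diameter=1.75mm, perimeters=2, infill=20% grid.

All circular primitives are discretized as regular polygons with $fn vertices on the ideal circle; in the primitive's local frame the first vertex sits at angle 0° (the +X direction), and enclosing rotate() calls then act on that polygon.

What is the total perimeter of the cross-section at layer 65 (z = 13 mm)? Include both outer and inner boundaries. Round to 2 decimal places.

At z = 13 mm: the cube is present — its section is the full 25×22 rectangle (perimeter 94.00 mm); the cylinder at (1.5, 0.5) does not reach this height (z outside [8.5, 12.5]); Combining (union): only the 25×22 cube is present, so the union is just that shape — boundary = 94.00 mm. Overall, the cross-section is a single solid region. Total boundary length (outer) = 94.00 mm.

94.00 mm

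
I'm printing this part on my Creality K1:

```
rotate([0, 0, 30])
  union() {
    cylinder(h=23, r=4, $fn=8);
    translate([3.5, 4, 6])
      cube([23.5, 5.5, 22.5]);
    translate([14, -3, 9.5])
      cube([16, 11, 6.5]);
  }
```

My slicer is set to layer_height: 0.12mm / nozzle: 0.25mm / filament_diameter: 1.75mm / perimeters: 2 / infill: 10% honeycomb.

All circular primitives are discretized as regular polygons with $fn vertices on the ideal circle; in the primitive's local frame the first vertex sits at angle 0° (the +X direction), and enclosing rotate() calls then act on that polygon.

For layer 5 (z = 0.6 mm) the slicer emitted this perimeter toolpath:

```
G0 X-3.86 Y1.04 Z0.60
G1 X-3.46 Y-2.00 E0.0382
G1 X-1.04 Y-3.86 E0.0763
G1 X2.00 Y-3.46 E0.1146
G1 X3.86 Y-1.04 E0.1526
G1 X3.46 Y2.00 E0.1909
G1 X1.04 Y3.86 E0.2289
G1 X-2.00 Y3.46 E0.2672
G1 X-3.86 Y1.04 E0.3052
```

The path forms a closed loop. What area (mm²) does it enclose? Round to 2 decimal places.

45.19 mm²

Apply the shoelace formula to the sequence of (X, Y) vertices; enclosed area = 45.19 mm².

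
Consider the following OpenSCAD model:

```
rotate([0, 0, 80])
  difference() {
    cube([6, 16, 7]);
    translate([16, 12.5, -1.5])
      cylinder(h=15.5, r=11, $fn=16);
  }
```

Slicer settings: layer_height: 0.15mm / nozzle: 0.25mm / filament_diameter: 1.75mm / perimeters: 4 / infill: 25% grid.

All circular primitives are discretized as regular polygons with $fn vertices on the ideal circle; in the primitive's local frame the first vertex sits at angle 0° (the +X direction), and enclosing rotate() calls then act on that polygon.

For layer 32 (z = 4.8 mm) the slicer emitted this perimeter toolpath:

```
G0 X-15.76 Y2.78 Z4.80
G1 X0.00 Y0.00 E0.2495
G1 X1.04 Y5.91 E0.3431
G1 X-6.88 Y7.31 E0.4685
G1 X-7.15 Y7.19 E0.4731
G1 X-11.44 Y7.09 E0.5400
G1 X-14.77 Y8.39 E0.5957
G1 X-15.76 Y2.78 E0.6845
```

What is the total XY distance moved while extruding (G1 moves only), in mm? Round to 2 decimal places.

Sum the Euclidean lengths of each G1 segment: total = 43.90 mm.

43.90 mm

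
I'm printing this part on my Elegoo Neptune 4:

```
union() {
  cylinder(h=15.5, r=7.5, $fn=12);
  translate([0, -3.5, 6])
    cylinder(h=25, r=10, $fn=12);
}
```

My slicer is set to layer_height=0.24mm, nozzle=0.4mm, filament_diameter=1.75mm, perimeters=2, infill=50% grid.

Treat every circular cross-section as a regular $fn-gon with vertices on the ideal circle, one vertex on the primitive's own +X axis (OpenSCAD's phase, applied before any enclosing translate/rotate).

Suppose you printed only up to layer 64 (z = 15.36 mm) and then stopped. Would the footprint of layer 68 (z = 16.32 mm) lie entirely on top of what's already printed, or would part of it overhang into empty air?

Compare the two slices. At z = 15.36: the r=7.5 cylinder contributes a regular 12-gon of circumradius 7.5 (area = (12/2)·7.500²·sin(360°/12) = 168.75 mm²); the r=10 cylinder at (0, -3.5) contributes a regular 12-gon of circumradius 10 (area = (12/2)·10.000²·sin(360°/12) = 300.00 mm²); Taking the union: the regions partially overlap — summed areas 468.75 mm² minus the doubly-counted overlap 159.64 mm² gives 309.11 mm² — area = 309.11 mm². At z = 16.32: the cylinder is not intersected at this z (z outside [0, 15.5]); the cylinder at (0, -3.5): section is a regular 12-gon, circumradius r=10 (area = (12/2)·10.000²·sin(360°/12) = 300.00 mm²); Combining (union): only the r=10 cylinder at (0, -3.5) is present, so the union is just that shape — area = 300.00 mm². Checking containment: the cross-section at z = 16.32 is a subset of the cross-section at z = 15.36.

entirely on top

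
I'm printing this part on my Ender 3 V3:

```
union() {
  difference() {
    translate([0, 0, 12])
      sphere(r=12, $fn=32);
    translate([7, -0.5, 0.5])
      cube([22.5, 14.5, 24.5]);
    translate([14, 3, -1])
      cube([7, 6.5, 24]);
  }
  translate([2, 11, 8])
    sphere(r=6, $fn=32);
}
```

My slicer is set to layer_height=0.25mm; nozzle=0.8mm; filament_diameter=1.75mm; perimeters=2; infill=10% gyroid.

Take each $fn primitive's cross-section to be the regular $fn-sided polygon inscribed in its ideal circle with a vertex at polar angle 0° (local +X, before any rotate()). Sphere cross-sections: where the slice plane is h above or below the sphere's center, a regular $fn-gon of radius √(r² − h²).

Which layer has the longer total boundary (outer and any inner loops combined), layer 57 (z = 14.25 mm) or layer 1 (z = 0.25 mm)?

Layer 57 (z = 14.25): the r=12 sphere slices to a regular 32-gon of circumradius 11.787 (√(r²−h²) with h=2.25 from center) (perimeter = 2·32·11.787·sin(180°/32) = 73.94 mm); the 22.5×14.5 cube at (7, -0.5) contributes its full rectangle (perimeter 74.00 mm); the cube at (14, 3) is present — its section is the full 7×6.5 rectangle (perimeter 27.00 mm); Taking the first minus the rest: starting from the r=12 sphere, the 22.5×14.5 cube at (7, -0.5) partially overlaps it — only the 33.71 mm² overlap (of its 326.25 mm²) is removed, clipping the outline; the 7×6.5 cube at (14, 3) misses the remaining region (no effect) — boundary = 77.14 mm; the sphere at (2, 11) is not intersected at this z (|z−center|=6.250 > r=6); Taking the union: only that combined region is present, so the union is just that shape — boundary = 77.14 mm. So its perimeter = 77.14 mm. Layer 1 (z = 0.25): the sphere: section is a regular 32-gon, circumradius = √(r²−h²) = √(12²−11.75²) = 2.437 (perimeter = 2·32·2.437·sin(180°/32) = 15.29 mm); the cube at (7, -0.5) does not reach this height (z outside [0.5, 25]); the 7×6.5 cube at (14, 3) contributes its full rectangle (perimeter 27.00 mm); After the difference (first − rest): starting from the r=12 sphere, the 7×6.5 cube at (14, 3) misses the remaining region (no effect) — boundary = 15.29 mm; the sphere at (2, 11) is absent (|z−center|=7.750 > r=6); Taking the union: only the result so far is present, so the union is just that shape — boundary = 15.29 mm. So its perimeter = 15.29 mm. Layer 57 is larger (77.14 vs 15.29 mm).

layer 57 (z = 14.25 mm)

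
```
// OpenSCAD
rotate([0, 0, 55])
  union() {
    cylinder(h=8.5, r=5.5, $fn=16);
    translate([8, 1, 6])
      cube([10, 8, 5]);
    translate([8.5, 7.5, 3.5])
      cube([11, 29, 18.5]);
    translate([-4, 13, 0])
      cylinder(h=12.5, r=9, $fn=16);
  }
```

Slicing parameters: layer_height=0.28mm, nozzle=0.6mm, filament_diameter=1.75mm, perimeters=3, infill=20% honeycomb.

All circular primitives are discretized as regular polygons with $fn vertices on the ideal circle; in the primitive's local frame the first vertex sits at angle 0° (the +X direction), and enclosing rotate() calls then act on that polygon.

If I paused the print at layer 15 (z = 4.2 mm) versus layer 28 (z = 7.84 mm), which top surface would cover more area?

Layer 15 (z = 4.2): the r=5.5 cylinder gives a regular 16-gon of circumradius 5.5 (constant along its height) (area = (16/2)·5.500²·sin(360°/16) = 92.61 mm²); the cube at (8, 1) does not reach this height (z outside [6, 11]); the cube at (8.5, 7.5) is present — its section is the full 11×29 rectangle (area 319.00 mm²); the cylinder at (-4, 13): section is a regular 16-gon, circumradius r=9 (area = (16/2)·9.000²·sin(360°/16) = 247.98 mm²); Taking the union: the regions partially overlap — summed areas 659.59 mm² minus the doubly-counted overlap 2.05 mm² gives 657.54 mm² — area = 657.54 mm²; (rotated 55° about Z; rotation is an isometry so areas/perimeters/island counts are preserved). So its area = 657.54 mm². Layer 28 (z = 7.84): the cylinder: section is a regular 16-gon, circumradius r=5.5 (area = (16/2)·5.500²·sin(360°/16) = 92.61 mm²); the cube at (8, 1) is present — its section is the full 10×8 rectangle (area 80.00 mm²); the cube at (8.5, 7.5) is present — its section is the full 11×29 rectangle (area 319.00 mm²); the r=9 cylinder at (-4, 13) contributes a regular 16-gon of circumradius 9 (area = (16/2)·9.000²·sin(360°/16) = 247.98 mm²); Combining (union): the regions partially overlap — summed areas 739.59 mm² minus the doubly-counted overlap 16.30 mm² gives 723.29 mm² — area = 723.29 mm²; (whole slice rotated 55° about Z — lengths, areas and connectivity unchanged). So its area = 723.29 mm². Layer 28 is larger (723.29 vs 657.54 mm²).

layer 28 (z = 7.84 mm)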